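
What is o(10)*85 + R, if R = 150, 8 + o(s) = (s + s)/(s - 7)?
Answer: 110/3 ≈ 36.667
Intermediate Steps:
o(s) = -8 + 2*s/(-7 + s) (o(s) = -8 + (s + s)/(s - 7) = -8 + (2*s)/(-7 + s) = -8 + 2*s/(-7 + s))
o(10)*85 + R = (2*(28 - 3*10)/(-7 + 10))*85 + 150 = (2*(28 - 30)/3)*85 + 150 = (2*(⅓)*(-2))*85 + 150 = -4/3*85 + 150 = -340/3 + 150 = 110/3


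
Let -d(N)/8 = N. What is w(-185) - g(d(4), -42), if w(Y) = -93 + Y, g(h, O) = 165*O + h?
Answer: 6684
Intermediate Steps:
d(N) = -8*N
g(h, O) = h + 165*O
w(-185) - g(d(4), -42) = (-93 - 185) - (-8*4 + 165*(-42)) = -278 - (-32 - 6930) = -278 - 1*(-6962) = -278 + 6962 = 6684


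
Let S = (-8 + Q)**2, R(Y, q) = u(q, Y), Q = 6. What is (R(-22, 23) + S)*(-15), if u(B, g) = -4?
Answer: 0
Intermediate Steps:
R(Y, q) = -4
S = 4 (S = (-8 + 6)**2 = (-2)**2 = 4)
(R(-22, 23) + S)*(-15) = (-4 + 4)*(-15) = 0*(-15) = 0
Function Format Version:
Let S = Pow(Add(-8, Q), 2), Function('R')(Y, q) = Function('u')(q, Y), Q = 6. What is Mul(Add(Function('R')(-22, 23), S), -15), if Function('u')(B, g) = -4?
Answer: 0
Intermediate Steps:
Function('R')(Y, q) = -4
S = 4 (S = Pow(Add(-8, 6), 2) = Pow(-2, 2) = 4)
Mul(Add(Function('R')(-22, 23), S), -15) = Mul(Add(-4, 4), -15) = Mul(0, -15) = 0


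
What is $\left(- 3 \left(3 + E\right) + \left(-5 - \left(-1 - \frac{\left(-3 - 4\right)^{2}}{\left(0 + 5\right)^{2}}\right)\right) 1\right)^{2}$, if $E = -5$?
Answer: $\frac{9801}{625} \approx 15.682$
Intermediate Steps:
$\left(- 3 \left(3 + E\right) + \left(-5 - \left(-1 - \frac{\left(-3 - 4\right)^{2}}{\left(0 + 5\right)^{2}}\right)\right) 1\right)^{2} = \left(- 3 \left(3 - 5\right) + \left(-5 - \left(-1 - \frac{\left(-3 - 4\right)^{2}}{\left(0 + 5\right)^{2}}\right)\right) 1\right)^{2} = \left(\left(-3\right) \left(-2\right) + \left(-5 - \left(-1 - \frac{\left(-7\right)^{2}}{5^{2}}\right)\right) 1\right)^{2} = \left(6 + \left(-5 + \left(1 + \frac{49}{25}\right)\right) 1\right)^{2} = \left(6 + \left(-5 + \frac{74}{25}\right) 1\right)^{2} = \left(6 - \frac{51}{25}\right)^{2} = \left(\frac{99}{25}\right)^{2} = \frac{9801}{625}$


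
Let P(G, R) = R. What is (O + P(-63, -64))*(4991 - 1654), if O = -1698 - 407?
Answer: -7237953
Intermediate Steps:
O = -2105
(O + P(-63, -64))*(4991 - 1654) = (-2105 - 64)*(4991 - 1654) = -2169*3337 = -7237953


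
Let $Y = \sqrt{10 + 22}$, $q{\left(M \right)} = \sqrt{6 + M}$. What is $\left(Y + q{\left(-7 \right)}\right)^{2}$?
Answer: $\left(i + 4 \sqrt{2}\right)^{2} \approx 31.0 + 11.314 i$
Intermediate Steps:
$Y = 4 \sqrt{2}$ ($Y = \sqrt{32} = 4 \sqrt{2} \approx 5.6569$)
$\left(Y + q{\left(-7 \right)}\right)^{2} = \left(4 \sqrt{2} + \sqrt{6 - 7}\right)^{2} = \left(4 \sqrt{2} + \sqrt{-1}\right)^{2} = \left(4 \sqrt{2} + i\right)^{2} = \left(i + 4 \sqrt{2}\right)^{2}$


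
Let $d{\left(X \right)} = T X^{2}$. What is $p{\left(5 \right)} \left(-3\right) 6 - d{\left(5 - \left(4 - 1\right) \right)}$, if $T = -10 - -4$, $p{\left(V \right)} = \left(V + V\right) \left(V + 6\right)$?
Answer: $-1956$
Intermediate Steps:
$p{\left(V \right)} = 2 V \left(6 + V\right)$
$T = -6$ ($T = -10 + 4 = -6$)
$d{\left(X \right)} = - 6 X^{2}$
$p{\left(5 \right)} \left(-3\right) 6 - d{\left(5 - \left(4 - 1\right) \right)} = 2 \cdot 5 \left(6 + 5\right) \left(-3\right) 6 - - 6 \left(5 - \left(4 - 1\right)\right)^{2} = 2 \cdot 5 \cdot 11 \left(-3\right) 6 - - 6 \left(5 - \left(4 - 1\right)\right)^{2} = 110 \left(-3\right) 6 - - 6 \left(5 - 3\right)^{2} = \left(-330\right) 6 - - 6 \left(5 - 3\right)^{2} = -1980 - - 6 \cdot 2^{2} = -1980 - \left(-6\right) 4 = -1980 - -24 = -1980 + 24 = -1956$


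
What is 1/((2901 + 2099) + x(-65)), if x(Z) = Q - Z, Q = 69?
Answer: 1/5134 ≈ 0.00019478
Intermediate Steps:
x(Z) = 69 - Z
1/((2901 + 2099) + x(-65)) = 1/((2901 + 2099) + (69 - 1*(-65))) = 1/(5000 + (69 + 65)) = 1/(5000 + 134) = 1/5134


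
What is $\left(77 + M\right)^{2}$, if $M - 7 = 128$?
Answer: $44944$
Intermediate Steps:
$M = 135$ ($M = 7 + 128 = 135$)
$\left(77 + M\right)^{2} = \left(77 + 135\right)^{2} = 212^{2} = 44944$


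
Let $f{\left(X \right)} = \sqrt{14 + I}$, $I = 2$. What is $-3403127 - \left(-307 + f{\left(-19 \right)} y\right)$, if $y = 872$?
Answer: $-3406308$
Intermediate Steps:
$f{\left(X \right)} = 4$ ($f{\left(X \right)} = \sqrt{14 + 2} = \sqrt{16} = 4$)
$-3403127 - \left(-307 + f{\left(-19 \right)} y\right) = -3403127 - \left(-307 + 4 \cdot 872\right) = -3403127 - \left(-307 + 3488\right) = -3403127 - 3181 = -3406308$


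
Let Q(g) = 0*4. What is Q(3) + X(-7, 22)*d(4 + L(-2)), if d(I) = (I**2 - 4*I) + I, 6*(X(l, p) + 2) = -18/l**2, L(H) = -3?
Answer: 202/49 ≈ 4.1225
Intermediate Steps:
Q(g) = 0
X(l, p) = -2 - 3/l**2 (X(l, p) = -2 + (-18/l**2)/6 = -2 - 3/l**2)
d(I) = I**2 - 3*I
Q(3) + X(-7, 22)*d(4 + L(-2)) = 0 + (-2 - 3/(-7)**2)*((4 - 3)*(-3 + (4 - 3))) = 0 + (-2 - 3*1/49)*(1*(-3 + 1)) = 0 + (-2 - 3/49)*(1*(-2)) = 0 - 101/49*(-2) = 0 + 202/49 = 202/49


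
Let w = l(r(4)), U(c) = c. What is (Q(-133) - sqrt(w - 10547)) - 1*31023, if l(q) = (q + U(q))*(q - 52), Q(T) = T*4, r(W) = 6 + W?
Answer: -31555 - I*sqrt(11387) ≈ -31555.0 - 106.71*I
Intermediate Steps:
Q(T) = 4*T
l(q) = 2*q*(-52 + q) (l(q) = (q + q)*(q - 52) = (2*q)*(-52 + q) = 2*q*(-52 + q))
w = -840 (w = 2*(6 + 4)*(-52 + (6 + 4)) = 2*10*(-52 + 10) = 2*10*(-42) = -840)
(Q(-133) - sqrt(w - 10547)) - 1*31023 = (4*(-133) - sqrt(-840 - 10547)) - 1*31023 = (-532 - sqrt(-11387)) - 31023 = (-532 - I*sqrt(11387)) - 31023 = -31555 - I*sqrt(11387)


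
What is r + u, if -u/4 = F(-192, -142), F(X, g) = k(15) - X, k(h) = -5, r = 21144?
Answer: 20396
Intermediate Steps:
F(X, g) = -5 - X
u = -748 (u = -4*(-5 - 1*(-192)) = -4*(-5 + 192) = -4*187 = -748)
r + u = 21144 - 748 = 20396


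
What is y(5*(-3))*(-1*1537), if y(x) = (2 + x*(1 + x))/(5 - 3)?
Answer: -162922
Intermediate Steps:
y(x) = 1 + x*(1 + x)/2 (y(x) = (2 + x*(1 + x))/2 = (2 + x*(1 + x))*(1/2) = 1 + x*(1 + x)/2)
y(5*(-3))*(-1*1537) = (1 + (5*(-3))/2 + (5*(-3))**2/2)*(-1*1537) = (1 + (1/2)*(-15) + (1/2)*(-15)**2)*(-1537) = (1 - 15/2 + (1/2)*225)*(-1537) = (1 - 15/2 + 225/2)*(-1537) = 106*(-1537) = -162922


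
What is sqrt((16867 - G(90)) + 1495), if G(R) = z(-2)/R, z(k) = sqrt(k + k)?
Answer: sqrt(4131450 - 5*I)/15 ≈ 135.51 - 8.1997e-5*I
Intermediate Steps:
z(k) = sqrt(2)*sqrt(k) (z(k) = sqrt(2*k) = sqrt(2)*sqrt(k))
G(R) = 2*I/R (G(R) = (sqrt(2)*sqrt(-2))/R = (sqrt(2)*(I*sqrt(2)))/R = (2*I)/R = 2*I/R)
sqrt((16867 - G(90)) + 1495) = sqrt((16867 - 2*I/90) + 1495) = sqrt((16867 - I/45) + 1495) = sqrt(18362 - I/45)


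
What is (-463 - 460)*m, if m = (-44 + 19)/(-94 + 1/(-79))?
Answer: -1822925/7427 ≈ -245.45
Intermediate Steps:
m = 1975/7427 (m = -25/(-94 - 1/79) = -25/(-7427/79) = -25*(-79/7427) = 1975/7427 ≈ 0.26592)
(-463 - 460)*m = (-463 - 460)*(1975/7427) = -923*1975/7427 = -1822925/7427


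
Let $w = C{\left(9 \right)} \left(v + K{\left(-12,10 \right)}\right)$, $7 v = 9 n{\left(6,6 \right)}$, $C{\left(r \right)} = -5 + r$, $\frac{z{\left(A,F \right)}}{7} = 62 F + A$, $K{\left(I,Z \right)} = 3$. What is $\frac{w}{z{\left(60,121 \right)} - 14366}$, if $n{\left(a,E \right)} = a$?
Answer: $\frac{25}{22498} \approx 0.0011112$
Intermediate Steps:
$z{\left(A,F \right)} = 7 A + 434 F$ ($z{\left(A,F \right)} = 7 \left(62 F + A\right) = 7 \left(A + 62 F\right) = 7 A + 434 F$)
$v = \frac{54}{7}$ ($v = \frac{9 \cdot 6}{7} = \frac{1}{7} \cdot 54 = \frac{54}{7} \approx 7.7143$)
$w = \frac{300}{7}$ ($w = \left(-5 + 9\right) \left(\frac{54}{7} + 3\right) = 4 \cdot \frac{75}{7} = \frac{300}{7} \approx 42.857$)
$\frac{w}{z{\left(60,121 \right)} - 14366} = \frac{300}{7 \left(\left(7 \cdot 60 + 434 \cdot 121\right) - 14366\right)} = \frac{300}{7 \left(\left(420 + 52514\right) - 14366\right)} = \frac{300}{7 \left(52934 - 14366\right)} = \frac{300}{7 \cdot 38568} = \frac{300}{7} \cdot \frac{1}{38568} = \frac{25}{22498}$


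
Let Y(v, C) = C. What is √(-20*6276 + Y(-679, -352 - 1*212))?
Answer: 2*I*√31521 ≈ 355.08*I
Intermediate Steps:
√(-20*6276 + Y(-679, -352 - 1*212)) = √(-20*6276 + (-352 - 1*212)) = √(-125520 + (-352 - 212)) = √(-125520 - 564) = √(-126084) = 2*I*√31521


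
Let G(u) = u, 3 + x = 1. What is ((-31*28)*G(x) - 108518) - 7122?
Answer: -113904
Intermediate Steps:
x = -2 (x = -3 + 1 = -2)
((-31*28)*G(x) - 108518) - 7122 = (-31*28*(-2) - 108518) - 7122 = (-868*(-2) - 108518) - 7122 = (1736 - 108518) - 7122 = -106782 - 7122 = -113904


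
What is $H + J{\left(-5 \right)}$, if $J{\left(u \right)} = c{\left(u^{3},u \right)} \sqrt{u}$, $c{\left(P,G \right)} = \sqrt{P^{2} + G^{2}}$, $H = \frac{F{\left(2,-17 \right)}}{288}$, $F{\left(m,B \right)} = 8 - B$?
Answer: $\frac{25}{288} + 5 i \sqrt{3130} \approx 0.086806 + 279.73 i$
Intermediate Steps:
$H = \frac{25}{288}$ ($H = \frac{8 - -17}{288} = \left(8 + 17\right) \frac{1}{288} = 25 \cdot \frac{1}{288} = \frac{25}{288} \approx 0.086806$)
$c{\left(P,G \right)} = \sqrt{G^{2} + P^{2}}$
$J{\left(u \right)} = \sqrt{u} \sqrt{u^{2} + u^{6}}$ ($J{\left(u \right)} = \sqrt{u^{2} + \left(u^{3}\right)^{2}} \sqrt{u} = \sqrt{u^{2} + u^{6}} \sqrt{u} = \sqrt{u} \sqrt{u^{2} + u^{6}}$)
$H + J{\left(-5 \right)} = \frac{25}{288} + \sqrt{-5} \sqrt{\left(-5\right)^{2} + \left(-5\right)^{6}} = \frac{25}{288} + i \sqrt{5} \sqrt{25 + 15625} = \frac{25}{288} + i \sqrt{5} \sqrt{15650} = \frac{25}{288} + i \sqrt{5} \cdot 5 \sqrt{626} = \frac{25}{288} + 5 i \sqrt{3130}$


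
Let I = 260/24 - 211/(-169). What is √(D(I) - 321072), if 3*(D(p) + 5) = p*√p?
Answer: √(-2971170783828 + 477789*√73506)/3042 ≈ 566.62*I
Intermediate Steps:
I = 12251/1014 (I = 260*(1/24) - 211*(-1/169) = 65/6 + 211/169 = 12251/1014 ≈ 12.082)
D(p) = -5 + p^(3/2)/3 (D(p) = -5 + (p*√p)/3 = -5 + p^(3/2)/3)
√(D(I) - 321072) = √((-5 + (12251/1014)^(3/2)/3) - 321072) = √((-5 + (12251*√73506/79092)/3) - 321072) = √((-5 + 12251*√73506/237276) - 321072) = √(-321077 + 12251*√73506/237276)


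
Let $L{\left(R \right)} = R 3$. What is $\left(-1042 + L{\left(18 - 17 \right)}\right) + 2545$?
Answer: $1506$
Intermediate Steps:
$L{\left(R \right)} = 3 R$
$\left(-1042 + L{\left(18 - 17 \right)}\right) + 2545 = \left(-1042 + 3 \left(18 - 17\right)\right) + 2545 = \left(-1042 + 3 \cdot 1\right) + 2545 = \left(-1042 + 3\right) + 2545 = -1039 + 2545 = 1506$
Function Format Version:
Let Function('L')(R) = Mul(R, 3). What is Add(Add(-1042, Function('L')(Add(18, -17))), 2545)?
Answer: 1506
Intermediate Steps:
Function('L')(R) = Mul(3, R)
Add(Add(-1042, Function('L')(Add(18, -17))), 2545) = Add(Add(-1042, Mul(3, Add(18, -17))), 2545) = Add(Add(-1042, Mul(3, 1)), 2545) = Add(Add(-1042, 3), 2545) = Add(-1039, 2545) = 1506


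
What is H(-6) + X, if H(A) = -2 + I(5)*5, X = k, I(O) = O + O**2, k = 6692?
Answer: 6840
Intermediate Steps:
X = 6692
H(A) = 148 (H(A) = -2 + (5*(1 + 5))*5 = -2 + (5*6)*5 = -2 + 30*5 = -2 + 150 = 148)
H(-6) + X = 148 + 6692 = 6840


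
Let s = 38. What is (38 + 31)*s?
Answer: 2622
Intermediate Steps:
(38 + 31)*s = (38 + 31)*38 = 69*38 = 2622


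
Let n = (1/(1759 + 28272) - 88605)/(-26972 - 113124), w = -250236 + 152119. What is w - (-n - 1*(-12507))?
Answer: -232708586800135/2103611488 ≈ -1.1062e+5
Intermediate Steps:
w = -98117
n = 1330448377/2103611488 (n = (1/30031 - 88605)/(-140096) = (1/30031 - 88605)*(-1/140096) = -2660896754/30031*(-1/140096) = 1330448377/2103611488 ≈ 0.63246)
w - (-n - 1*(-12507)) = -98117 - (-1*1330448377/2103611488 - 1*(-12507)) = -98117 - (-1330448377/2103611488 + 12507) = -98117 - 1*26308538432039/2103611488 = -98117 - 26308538432039/2103611488 = -232708586800135/2103611488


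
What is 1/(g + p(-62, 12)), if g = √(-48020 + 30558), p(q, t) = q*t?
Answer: -372/285499 - I*√17462/570998 ≈ -0.001303 - 0.00023143*I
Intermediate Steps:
g = I*√17462 (g = √(-17462) = I*√17462 ≈ 132.14*I)
1/(g + p(-62, 12)) = 1/(I*√17462 - 62*12) = 1/(I*√17462 - 744) = 1/(-744 + I*√17462)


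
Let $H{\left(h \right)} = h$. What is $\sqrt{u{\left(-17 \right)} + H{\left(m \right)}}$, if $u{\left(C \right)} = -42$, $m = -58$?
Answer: $10 i \approx 10.0 i$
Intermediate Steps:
$\sqrt{u{\left(-17 \right)} + H{\left(m \right)}} = \sqrt{-42 - 58} = \sqrt{-100} = 10 i$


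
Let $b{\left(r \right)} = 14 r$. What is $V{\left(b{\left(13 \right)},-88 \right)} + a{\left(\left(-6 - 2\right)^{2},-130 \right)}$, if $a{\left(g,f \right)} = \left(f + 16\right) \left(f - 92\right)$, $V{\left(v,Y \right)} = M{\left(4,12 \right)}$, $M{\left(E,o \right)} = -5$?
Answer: $25303$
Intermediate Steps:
$V{\left(v,Y \right)} = -5$
$a{\left(g,f \right)} = \left(-92 + f\right) \left(16 + f\right)$ ($a{\left(g,f \right)} = \left(16 + f\right) \left(-92 + f\right) = \left(-92 + f\right) \left(16 + f\right)$)
$V{\left(b{\left(13 \right)},-88 \right)} + a{\left(\left(-6 - 2\right)^{2},-130 \right)} = -5 - \left(-8408 - 16900\right) = -5 + \left(-1472 + 16900 + 9880\right) = -5 + 25308 = 25303$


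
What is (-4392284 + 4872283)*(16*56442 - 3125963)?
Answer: -1066985457109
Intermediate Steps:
(-4392284 + 4872283)*(16*56442 - 3125963) = 479999*(903072 - 3125963) = 479999*(-2222891) = -1066985457109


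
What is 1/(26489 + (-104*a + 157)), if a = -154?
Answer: 1/42662 ≈ 2.3440e-5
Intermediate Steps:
1/(26489 + (-104*a + 157)) = 1/(26489 + (-104*(-154) + 157)) = 1/(26489 + (16016 + 157)) = 1/(26489 + 16173) = 1/42662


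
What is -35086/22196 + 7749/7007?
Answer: -5275057/11109098 ≈ -0.47484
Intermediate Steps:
-35086/22196 + 7749/7007 = -35086*1/22196 + 7749*(1/7007) = -17543/11098 + 1107/1001 = -5275057/11109098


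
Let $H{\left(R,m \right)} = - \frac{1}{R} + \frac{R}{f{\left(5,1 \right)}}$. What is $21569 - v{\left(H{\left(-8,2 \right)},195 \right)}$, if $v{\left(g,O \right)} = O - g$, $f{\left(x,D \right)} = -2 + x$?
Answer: $\frac{512915}{24} \approx 21371.0$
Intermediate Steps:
$H{\left(R,m \right)} = - \frac{1}{R} + \frac{R}{3}$ ($H{\left(R,m \right)} = - \frac{1}{R} + \frac{R}{-2 + 5} = - \frac{1}{R} + \frac{R}{3}$)
$21569 - v{\left(H{\left(-8,2 \right)},195 \right)} = 21569 - \left(195 - \left(- \frac{1}{-8} + \frac{1}{3} \left(-8\right)\right)\right) = 21569 - \left(195 - \left(\left(-1\right) \left(- \frac{1}{8}\right) - \frac{8}{3}\right)\right) = 21569 - \left(195 - \left(\frac{1}{8} - \frac{8}{3}\right)\right) = 21569 - \left(195 - - \frac{61}{24}\right) = 21569 - \left(195 + \frac{61}{24}\right) = 21569 - \frac{4741}{24} = \frac{512915}{24}$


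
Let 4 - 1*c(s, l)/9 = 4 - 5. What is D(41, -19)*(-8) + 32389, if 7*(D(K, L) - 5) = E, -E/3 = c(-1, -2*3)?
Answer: 227523/7 ≈ 32503.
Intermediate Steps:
c(s, l) = 45 (c(s, l) = 36 - 9*(4 - 5) = 36 - 9*(-1) = 36 + 9 = 45)
E = -135 (E = -3*45 = -135)
D(K, L) = -100/7 (D(K, L) = 5 + (1/7)*(-135) = 5 - 135/7 = -100/7)
D(41, -19)*(-8) + 32389 = -100/7*(-8) + 32389 = 800/7 + 32389 = 227523/7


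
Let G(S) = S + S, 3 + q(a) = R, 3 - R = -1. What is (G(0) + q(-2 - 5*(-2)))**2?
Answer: 1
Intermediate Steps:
R = 4 (R = 3 - 1*(-1) = 3 + 1 = 4)
q(a) = 1 (q(a) = -3 + 4 = 1)
G(S) = 2*S
(G(0) + q(-2 - 5*(-2)))**2 = (2*0 + 1)**2 = (0 + 1)**2 = 1**2 = 1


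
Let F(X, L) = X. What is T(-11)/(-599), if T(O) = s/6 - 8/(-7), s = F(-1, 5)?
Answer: -41/25158 ≈ -0.0016297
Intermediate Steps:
s = -1
T(O) = 41/42 (T(O) = -1/6 - 8/(-7) = -1*⅙ - 8*(-⅐) = -⅙ + 8/7 = 41/42)
T(-11)/(-599) = (41/42)/(-599) = (41/42)*(-1/599) = -41/25158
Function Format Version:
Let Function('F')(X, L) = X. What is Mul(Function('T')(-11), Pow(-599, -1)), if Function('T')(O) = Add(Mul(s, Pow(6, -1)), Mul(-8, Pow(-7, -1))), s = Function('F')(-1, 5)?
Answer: Rational(-41, 25158) ≈ -0.0016297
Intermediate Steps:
s = -1
Function('T')(O) = Rational(41, 42) (Function('T')(O) = Add(Mul(-1, Pow(6, -1)), Mul(-8, Pow(-7, -1))) = Add(Mul(-1, Rational(1, 6)), Mul(-8, Rational(-1, 7))) = Add(Rational(-1, 6), Rational(8, 7)) = Rational(41, 42))
Mul(Function('T')(-11), Pow(-599, -1)) = Mul(Rational(41, 42), Pow(-599, -1)) = Mul(Rational(41, 42), Rational(-1, 599)) = Rational(-41, 25158)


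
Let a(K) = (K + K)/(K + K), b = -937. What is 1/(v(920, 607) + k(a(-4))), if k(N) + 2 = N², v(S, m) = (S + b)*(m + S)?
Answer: -1/25960 ≈ -3.8521e-5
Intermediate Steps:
v(S, m) = (-937 + S)*(S + m) (v(S, m) = (S - 937)*(m + S) = (-937 + S)*(S + m))
a(K) = 1 (a(K) = (2*K)/((2*K)) = (2*K)*(1/(2*K)) = 1)
k(N) = -2 + N²
1/(v(920, 607) + k(a(-4))) = 1/((920² - 937*920 - 937*607 + 920*607) + (-2 + 1²)) = 1/((846400 - 862040 - 568759 + 558440) + (-2 + 1)) = 1/(-25959 - 1) = 1/(-25960) = -1/25960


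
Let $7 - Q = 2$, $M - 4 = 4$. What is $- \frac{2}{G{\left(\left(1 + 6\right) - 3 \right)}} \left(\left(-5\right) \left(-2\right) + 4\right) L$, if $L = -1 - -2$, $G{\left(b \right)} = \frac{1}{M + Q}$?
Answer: $-364$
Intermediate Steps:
$M = 8$ ($M = 4 + 4 = 8$)
$Q = 5$ ($Q = 7 - 2 = 5$)
$G{\left(b \right)} = \frac{1}{13}$ ($G{\left(b \right)} = \frac{1}{8 + 5} = \frac{1}{13}$)
$L = 1$ ($L = -1 + 2 = 1$)
$- \frac{2}{G{\left(\left(1 + 6\right) - 3 \right)}} \left(\left(-5\right) \left(-2\right) + 4\right) L = - 2 \frac{1}{\frac{1}{13}} \left(\left(-5\right) \left(-2\right) + 4\right) 1 = \left(-2\right) 13 \left(10 + 4\right) 1 = \left(-26\right) 14 \cdot 1 = \left(-364\right) 1 = -364$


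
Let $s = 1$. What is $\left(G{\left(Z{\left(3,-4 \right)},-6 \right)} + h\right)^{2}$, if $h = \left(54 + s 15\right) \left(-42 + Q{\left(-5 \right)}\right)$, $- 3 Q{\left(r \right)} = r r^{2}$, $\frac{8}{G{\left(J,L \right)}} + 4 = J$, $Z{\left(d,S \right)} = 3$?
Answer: $961$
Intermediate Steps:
$G{\left(J,L \right)} = \frac{8}{-4 + J}$
$Q{\left(r \right)} = - \frac{r^{3}}{3}$ ($Q{\left(r \right)} = - \frac{r r^{2}}{3} = - \frac{r^{3}}{3}$)
$h = -23$ ($h = \left(54 + 1 \cdot 15\right) \left(-42 - \frac{\left(-5\right)^{3}}{3}\right) = \left(54 + 15\right) \left(-42 - - \frac{125}{3}\right) = 69 \left(-42 + \frac{125}{3}\right) = 69 \left(- \frac{1}{3}\right) = -23$)
$\left(G{\left(Z{\left(3,-4 \right)},-6 \right)} + h\right)^{2} = \left(\frac{8}{-4 + 3} - 23\right)^{2} = \left(\frac{8}{-1} - 23\right)^{2} = \left(8 \left(-1\right) - 23\right)^{2} = \left(-8 - 23\right)^{2} = \left(-31\right)^{2} = 961$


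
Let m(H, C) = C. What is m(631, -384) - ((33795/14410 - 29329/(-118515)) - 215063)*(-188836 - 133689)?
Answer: -4738284606957744299/68312046 ≈ -6.9362e+10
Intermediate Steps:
m(631, -384) - ((33795/14410 - 29329/(-118515)) - 215063)*(-188836 - 133689) = -384 - ((33795/14410 - 29329/(-118515)) - 215063)*(-188836 - 133689) = -384 - ((33795*(1/14410) - 29329*(-1/118515)) - 215063)*(-322525) = -384 - ((6759/2882 + 29329/118515) - 215063)*(-322525) = -384 - (885569063/341560230 - 215063)*(-322525) = -384 - (-73456082175427)*(-322525)/341560230 = -384 - 1*4738284580725918635/68312046 = -384 - 4738284580725918635/68312046 = -4738284606957744299/68312046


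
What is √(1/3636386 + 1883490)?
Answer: √24905959233038192426/3636386 ≈ 1372.4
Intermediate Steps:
√(1/3636386 + 1883490) = √(6849096667141/3636386) = √24905959233038192426/3636386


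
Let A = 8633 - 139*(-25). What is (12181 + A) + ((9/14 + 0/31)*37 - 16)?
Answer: 340155/14 ≈ 24297.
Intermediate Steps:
A = 12108 (A = 8633 + 3475 = 12108)
(12181 + A) + ((9/14 + 0/31)*37 - 16) = (12181 + 12108) + ((9/14 + 0/31)*37 - 16) = 24289 + ((9*(1/14) + 0*(1/31))*37 - 16) = 24289 + ((9/14 + 0)*37 - 16) = 24289 + ((9/14)*37 - 16) = 24289 + (333/14 - 16) = 24289 + 109/14 = 340155/14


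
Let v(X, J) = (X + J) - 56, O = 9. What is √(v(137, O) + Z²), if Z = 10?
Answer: √190 ≈ 13.784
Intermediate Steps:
v(X, J) = -56 + J + X (v(X, J) = (J + X) - 56 = -56 + J + X)
√(v(137, O) + Z²) = √((-56 + 9 + 137) + 10²) = √(90 + 100) = √190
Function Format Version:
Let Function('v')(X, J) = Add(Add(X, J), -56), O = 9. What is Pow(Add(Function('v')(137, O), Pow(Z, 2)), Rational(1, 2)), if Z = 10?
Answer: Pow(190, Rational(1, 2)) ≈ 13.784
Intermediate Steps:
Function('v')(X, J) = Add(-56, J, X) (Function('v')(X, J) = Add(Add(J, X), -56) = Add(-56, J, X))
Pow(Add(Function('v')(137, O), Pow(Z, 2)), Rational(1, 2)) = Pow(Add(Add(-56, 9, 137), Pow(10, 2)), Rational(1, 2)) = Pow(Add(90, 100), Rational(1, 2)) = Pow(190, Rational(1, 2))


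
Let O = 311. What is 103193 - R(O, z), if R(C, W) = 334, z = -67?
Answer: 102859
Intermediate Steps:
103193 - R(O, z) = 103193 - 1*334 = 103193 - 334 = 102859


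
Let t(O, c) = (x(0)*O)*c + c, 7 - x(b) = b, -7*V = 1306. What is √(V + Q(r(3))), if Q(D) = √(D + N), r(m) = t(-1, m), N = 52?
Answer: √(-9142 + 49*√34)/7 ≈ 13.444*I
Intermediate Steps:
V = -1306/7 (V = -⅐*1306 = -1306/7 ≈ -186.57)
x(b) = 7 - b
t(O, c) = c + 7*O*c (t(O, c) = ((7 - 1*0)*O)*c + c = ((7 + 0)*O)*c + c = (7*O)*c + c = 7*O*c + c = c + 7*O*c)
r(m) = -6*m (r(m) = m*(1 + 7*(-1)) = m*(1 - 7) = m*(-6) = -6*m)
Q(D) = √(52 + D) (Q(D) = √(D + 52) = √(52 + D))
√(V + Q(r(3))) = √(-1306/7 + √(52 - 6*3)) = √(-1306/7 + √(52 - 18)) = √(-1306/7 + √34)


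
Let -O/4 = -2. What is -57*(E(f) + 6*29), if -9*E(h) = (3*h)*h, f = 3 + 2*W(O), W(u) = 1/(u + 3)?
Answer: -1176803/121 ≈ -9725.6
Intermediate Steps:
O = 8 (O = -4*(-2) = 8)
W(u) = 1/(3 + u)
f = 35/11 (f = 3 + 2/(3 + 8) = 3 + 2/11 = 35/11 ≈ 3.1818)
E(h) = -h²/3 (E(h) = -3*h*h/9 = -h²/3)
-57*(E(f) + 6*29) = -57*(-(35/11)²/3 + 6*29) = -57*(-⅓*1225/121 + 174) = -57*(-1225/363 + 174) = -57*61937/363 = -1176803/121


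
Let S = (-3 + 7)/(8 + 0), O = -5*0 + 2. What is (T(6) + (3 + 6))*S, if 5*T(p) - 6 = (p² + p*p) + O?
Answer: 25/2 ≈ 12.500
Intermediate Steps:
O = 2 (O = 0 + 2 = 2)
S = ½ (S = 4/8 = 4*(⅛) = ½ ≈ 0.50000)
T(p) = 8/5 + 2*p²/5 (T(p) = 6/5 + ((p² + p*p) + 2)/5 = 6/5 + ((p² + p²) + 2)/5 = 6/5 + (2*p² + 2)/5 = 6/5 + (2 + 2*p²)/5 = 6/5 + (⅖ + 2*p²/5) = 8/5 + 2*p²/5)
(T(6) + (3 + 6))*S = ((8/5 + (⅖)*6²) + (3 + 6))*(½) = ((8/5 + (⅖)*36) + 9)*(½) = ((8/5 + 72/5) + 9)*(½) = (16 + 9)*(½) = 25*(½) = 25/2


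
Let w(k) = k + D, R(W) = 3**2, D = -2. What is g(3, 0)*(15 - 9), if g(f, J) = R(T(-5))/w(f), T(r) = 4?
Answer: 54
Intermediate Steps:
R(W) = 9
w(k) = -2 + k (w(k) = k - 2 = -2 + k)
g(f, J) = 9/(-2 + f)
g(3, 0)*(15 - 9) = (9/(-2 + 3))*(15 - 9) = (9/1)*6 = (9*1)*6 = 9*6 = 54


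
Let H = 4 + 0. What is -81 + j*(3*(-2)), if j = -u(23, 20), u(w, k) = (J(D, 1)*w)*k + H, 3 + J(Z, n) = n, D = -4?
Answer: -5577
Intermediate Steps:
J(Z, n) = -3 + n
H = 4
u(w, k) = 4 - 2*k*w (u(w, k) = ((-3 + 1)*w)*k + 4 = (-2*w)*k + 4 = -2*k*w + 4 = 4 - 2*k*w)
j = 916 (j = -(4 - 2*20*23) = -(4 - 920) = -1*(-916) = 916)
-81 + j*(3*(-2)) = -81 + 916*(3*(-2)) = -81 + 916*(-6) = -81 - 5496 = -5577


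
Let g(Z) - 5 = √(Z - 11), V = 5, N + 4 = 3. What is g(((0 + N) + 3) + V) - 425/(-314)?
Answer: 1995/314 + 2*I ≈ 6.3535 + 2.0*I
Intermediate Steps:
N = -1 (N = -4 + 3 = -1)
g(Z) = 5 + √(-11 + Z) (g(Z) = 5 + √(Z - 11) = 5 + √(-11 + Z))
g(((0 + N) + 3) + V) - 425/(-314) = (5 + √(-11 + (((0 - 1) + 3) + 5))) - 425/(-314) = (5 + √(-11 + ((-1 + 3) + 5))) - 425*(-1)/314 = (5 + √(-11 + (2 + 5))) - 1*(-425/314) = (5 + √(-11 + 7)) + 425/314 = (5 + √(-4)) + 425/314 = (5 + 2*I) + 425/314 = 1995/314 + 2*I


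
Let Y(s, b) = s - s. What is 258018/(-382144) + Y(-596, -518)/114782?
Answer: -129009/191072 ≈ -0.67519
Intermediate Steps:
Y(s, b) = 0
258018/(-382144) + Y(-596, -518)/114782 = 258018/(-382144) + 0/114782 = 258018*(-1/382144) + 0*(1/114782) = -129009/191072 + 0 = -129009/191072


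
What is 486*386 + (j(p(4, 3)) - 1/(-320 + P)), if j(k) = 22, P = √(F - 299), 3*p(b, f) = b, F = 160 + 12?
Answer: 19235911006/102527 + I*√127/102527 ≈ 1.8762e+5 + 0.00010992*I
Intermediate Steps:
F = 172
p(b, f) = b/3
P = I*√127 (P = √(172 - 299) = √(-127) = I*√127 ≈ 11.269*I)
486*386 + (j(p(4, 3)) - 1/(-320 + P)) = 486*386 + (22 - 1/(-320 + I*√127)) = 187596 + (22 - 1/(-320 + I*√127)) = 187618 - 1/(-320 + I*√127)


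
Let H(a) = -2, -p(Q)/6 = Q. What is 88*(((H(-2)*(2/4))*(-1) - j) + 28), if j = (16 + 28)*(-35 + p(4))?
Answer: 231000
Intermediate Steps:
p(Q) = -6*Q
j = -2596 (j = (16 + 28)*(-35 - 6*4) = 44*(-35 - 24) = 44*(-59) = -2596)
88*(((H(-2)*(2/4))*(-1) - j) + 28) = 88*((-4/4*(-1) - 1*(-2596)) + 28) = 88*((-4/4*(-1) + 2596) + 28) = 88*((-2*1/2*(-1) + 2596) + 28) = 88*((-1*(-1) + 2596) + 28) = 88*((1 + 2596) + 28) = 88*(2597 + 28) = 88*2625 = 231000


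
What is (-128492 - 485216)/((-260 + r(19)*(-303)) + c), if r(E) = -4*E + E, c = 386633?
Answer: -153427/100911 ≈ -1.5204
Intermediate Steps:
r(E) = -3*E
(-128492 - 485216)/((-260 + r(19)*(-303)) + c) = (-128492 - 485216)/((-260 - 3*19*(-303)) + 386633) = -613708/((-260 - 57*(-303)) + 386633) = -613708/((-260 + 17271) + 386633) = -613708/(17011 + 386633) = -613708/403644 = -613708*1/403644 = -153427/100911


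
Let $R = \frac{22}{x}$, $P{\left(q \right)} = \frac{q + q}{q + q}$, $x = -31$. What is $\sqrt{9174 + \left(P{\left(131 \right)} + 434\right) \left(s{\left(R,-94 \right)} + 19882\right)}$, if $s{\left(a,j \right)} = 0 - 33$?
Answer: $\sqrt{8643489} \approx 2940.0$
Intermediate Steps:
$P{\left(q \right)} = 1$ ($P{\left(q \right)} = \frac{2 q}{2 q} = 2 q \frac{1}{2 q} = 1$)
$R = - \frac{22}{31}$ ($R = \frac{22}{-31} = 22 \left(- \frac{1}{31}\right) = - \frac{22}{31} \approx -0.70968$)
$s{\left(a,j \right)} = -33$ ($s{\left(a,j \right)} = 0 - 33 = -33$)
$\sqrt{9174 + \left(P{\left(131 \right)} + 434\right) \left(s{\left(R,-94 \right)} + 19882\right)} = \sqrt{9174 + \left(1 + 434\right) \left(-33 + 19882\right)} = \sqrt{9174 + 435 \cdot 19849} = \sqrt{9174 + 8634315} = \sqrt{8643489}$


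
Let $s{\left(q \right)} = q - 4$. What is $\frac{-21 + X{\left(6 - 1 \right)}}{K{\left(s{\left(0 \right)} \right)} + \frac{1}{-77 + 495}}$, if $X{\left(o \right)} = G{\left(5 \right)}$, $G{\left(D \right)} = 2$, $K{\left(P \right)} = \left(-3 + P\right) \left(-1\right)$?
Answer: $- \frac{7942}{2927} \approx -2.7134$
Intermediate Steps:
$s{\left(q \right)} = -4 + q$
$K{\left(P \right)} = 3 - P$
$X{\left(o \right)} = 2$
$\frac{-21 + X{\left(6 - 1 \right)}}{K{\left(s{\left(0 \right)} \right)} + \frac{1}{-77 + 495}} = \frac{-21 + 2}{\left(3 - \left(-4 + 0\right)\right) + \frac{1}{-77 + 495}} = - \frac{19}{\left(3 - -4\right) + \frac{1}{418}} = - \frac{19}{\left(3 + 4\right) + \frac{1}{418}} = - \frac{19}{7 + \frac{1}{418}} = - \frac{19}{\frac{2927}{418}} = \left(-19\right) \frac{418}{2927} = - \frac{7942}{2927}$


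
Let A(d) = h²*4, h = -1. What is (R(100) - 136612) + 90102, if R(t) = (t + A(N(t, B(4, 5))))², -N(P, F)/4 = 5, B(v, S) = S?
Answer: -35694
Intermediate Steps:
N(P, F) = -20 (N(P, F) = -4*5 = -20)
A(d) = 4 (A(d) = (-1)²*4 = 1*4 = 4)
R(t) = (4 + t)² (R(t) = (t + 4)² = (4 + t)²)
(R(100) - 136612) + 90102 = ((4 + 100)² - 136612) + 90102 = (104² - 136612) + 90102 = (10816 - 136612) + 90102 = -125796 + 90102 = -35694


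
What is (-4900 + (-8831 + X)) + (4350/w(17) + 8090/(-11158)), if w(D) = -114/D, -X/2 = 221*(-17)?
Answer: -727846247/106001 ≈ -6866.4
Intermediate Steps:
X = 7514 (X = -442*(-17) = -2*(-3757) = 7514)
(-4900 + (-8831 + X)) + (4350/w(17) + 8090/(-11158)) = (-4900 + (-8831 + 7514)) + (4350/((-114/17)) + 8090/(-11158)) = (-4900 - 1317) + (4350/((-114*1/17)) + 8090*(-1/11158)) = -6217 + (4350/(-114/17) - 4045/5579) = -6217 + (4350*(-17/114) - 4045/5579) = -6217 + (-12325/19 - 4045/5579) = -6217 - 68838030/106001 = -727846247/106001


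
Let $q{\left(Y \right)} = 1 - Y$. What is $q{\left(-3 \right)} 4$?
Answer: $16$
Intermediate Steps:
$q{\left(-3 \right)} 4 = \left(1 - -3\right) 4 = \left(1 + 3\right) 4 = 4 \cdot 4 = 16$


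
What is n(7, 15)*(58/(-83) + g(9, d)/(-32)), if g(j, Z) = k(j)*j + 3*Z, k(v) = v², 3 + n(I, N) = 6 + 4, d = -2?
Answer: -433055/2656 ≈ -163.05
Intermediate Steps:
n(I, N) = 7 (n(I, N) = -3 + (6 + 4) = -3 + 10 = 7)
g(j, Z) = j³ + 3*Z (g(j, Z) = j²*j + 3*Z = j³ + 3*Z)
n(7, 15)*(58/(-83) + g(9, d)/(-32)) = 7*(58/(-83) + (9³ + 3*(-2))/(-32)) = 7*(58*(-1/83) + (729 - 6)*(-1/32)) = 7*(-58/83 + 723*(-1/32)) = 7*(-58/83 - 723/32) = 7*(-61865/2656) = -433055/2656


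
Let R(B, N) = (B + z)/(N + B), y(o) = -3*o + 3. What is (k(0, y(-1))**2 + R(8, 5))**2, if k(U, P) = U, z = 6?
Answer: 196/169 ≈ 1.1598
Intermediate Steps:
y(o) = 3 - 3*o
R(B, N) = (6 + B)/(B + N) (R(B, N) = (B + 6)/(N + B) = (6 + B)/(B + N))
(k(0, y(-1))**2 + R(8, 5))**2 = (0**2 + (6 + 8)/(8 + 5))**2 = (0 + 14/13)**2 = (14/13)**2 = 196/169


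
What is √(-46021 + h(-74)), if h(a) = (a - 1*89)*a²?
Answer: I*√938609 ≈ 968.82*I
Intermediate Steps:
h(a) = a²*(-89 + a) (h(a) = (a - 89)*a² = (-89 + a)*a² = a²*(-89 + a))
√(-46021 + h(-74)) = √(-46021 + (-74)²*(-89 - 74)) = √(-46021 + 5476*(-163)) = √(-46021 - 892588) = √(-938609) = I*√938609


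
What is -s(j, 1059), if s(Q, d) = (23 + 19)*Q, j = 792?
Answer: -33264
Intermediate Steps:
s(Q, d) = 42*Q
-s(j, 1059) = -42*792 = -1*33264 = -33264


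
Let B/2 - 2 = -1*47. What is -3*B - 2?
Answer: 268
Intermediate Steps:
B = -90 (B = 4 + 2*(-1*47) = 4 + 2*(-47) = 4 - 94 = -90)
-3*B - 2 = -3*(-90) - 2 = 270 - 2 = 268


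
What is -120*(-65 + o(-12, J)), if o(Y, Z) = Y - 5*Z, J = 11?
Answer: 15840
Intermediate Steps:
-120*(-65 + o(-12, J)) = -120*(-65 + (-12 - 5*11)) = -120*(-65 + (-12 - 55)) = -120*(-65 - 67) = -120*(-132) = 15840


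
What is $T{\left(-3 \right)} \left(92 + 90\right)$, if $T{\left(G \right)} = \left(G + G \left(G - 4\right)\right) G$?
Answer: $-9828$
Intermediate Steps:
$T{\left(G \right)} = G \left(G + G \left(-4 + G\right)\right)$ ($T{\left(G \right)} = \left(G + G \left(-4 + G\right)\right) G = G \left(G + G \left(-4 + G\right)\right)$)
$T{\left(-3 \right)} \left(92 + 90\right) = \left(-3\right)^{2} \left(-3 - 3\right) \left(92 + 90\right) = 9 \left(-6\right) 182 = \left(-54\right) 182 = -9828$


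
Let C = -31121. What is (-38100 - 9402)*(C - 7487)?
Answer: 1833957216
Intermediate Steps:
(-38100 - 9402)*(C - 7487) = (-38100 - 9402)*(-31121 - 7487) = -47502*(-38608) = 1833957216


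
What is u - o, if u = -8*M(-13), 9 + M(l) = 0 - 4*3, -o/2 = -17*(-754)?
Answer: 25804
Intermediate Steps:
o = -25636 (o = -(-34)*(-754) = -2*12818 = -25636)
M(l) = -21 (M(l) = -9 + (0 - 4*3) = -9 + (0 - 12) = -9 - 12 = -21)
u = 168 (u = -8*(-21) = 168)
u - o = 168 - 1*(-25636) = 168 + 25636 = 25804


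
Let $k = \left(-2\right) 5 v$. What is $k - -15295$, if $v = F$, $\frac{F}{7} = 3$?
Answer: $15085$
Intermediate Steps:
$F = 21$ ($F = 7 \cdot 3 = 21$)
$v = 21$
$k = -210$ ($k = \left(-2\right) 5 \cdot 21 = \left(-10\right) 21 = -210$)
$k - -15295 = -210 - -15295 = -210 + 15295 = 15085$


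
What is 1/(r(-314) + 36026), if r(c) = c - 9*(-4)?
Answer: 1/35748 ≈ 2.7974e-5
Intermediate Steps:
r(c) = 36 + c (r(c) = c + 36 = 36 + c)
1/(r(-314) + 36026) = 1/((36 - 314) + 36026) = 1/(-278 + 36026) = 1/35748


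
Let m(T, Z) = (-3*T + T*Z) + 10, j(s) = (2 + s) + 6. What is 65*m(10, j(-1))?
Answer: 3250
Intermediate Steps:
j(s) = 8 + s
m(T, Z) = 10 - 3*T + T*Z
65*m(10, j(-1)) = 65*(10 - 3*10 + 10*(8 - 1)) = 65*(10 - 30 + 10*7) = 65*(10 - 30 + 70) = 65*50 = 3250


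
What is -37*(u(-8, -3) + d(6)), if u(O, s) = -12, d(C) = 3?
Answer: 333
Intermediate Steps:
-37*(u(-8, -3) + d(6)) = -37*(-12 + 3) = -37*(-9) = 333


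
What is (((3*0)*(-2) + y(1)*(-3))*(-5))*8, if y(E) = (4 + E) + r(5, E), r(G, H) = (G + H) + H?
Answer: 1440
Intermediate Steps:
r(G, H) = G + 2*H
y(E) = 9 + 3*E (y(E) = (4 + E) + (5 + 2*E) = 9 + 3*E)
(((3*0)*(-2) + y(1)*(-3))*(-5))*8 = (((3*0)*(-2) + (9 + 3*1)*(-3))*(-5))*8 = ((0*(-2) + (9 + 3)*(-3))*(-5))*8 = ((0 + 12*(-3))*(-5))*8 = ((0 - 36)*(-5))*8 = -36*(-5)*8 = 180*8 = 1440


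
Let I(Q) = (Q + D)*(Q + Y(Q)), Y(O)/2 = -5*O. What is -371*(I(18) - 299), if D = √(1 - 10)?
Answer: 1192765 + 180306*I ≈ 1.1928e+6 + 1.8031e+5*I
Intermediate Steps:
Y(O) = -10*O (Y(O) = 2*(-5*O) = -10*O)
D = 3*I (D = √(-9) = 3*I ≈ 3.0*I)
I(Q) = -9*Q*(Q + 3*I) (I(Q) = (Q + 3*I)*(Q - 10*Q) = (Q + 3*I)*(-9*Q) = -9*Q*(Q + 3*I))
-371*(I(18) - 299) = -371*(9*18*(-1*18 - 3*I) - 299) = -371*(9*18*(-18 - 3*I) - 299) = -371*((-2916 - 486*I) - 299) = -371*(-3215 - 486*I) = 1192765 + 180306*I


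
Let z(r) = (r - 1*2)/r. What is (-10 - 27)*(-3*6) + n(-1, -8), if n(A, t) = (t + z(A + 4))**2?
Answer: 6523/9 ≈ 724.78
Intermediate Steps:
z(r) = (-2 + r)/r (z(r) = (r - 2)/r = (-2 + r)/r)
n(A, t) = (t + (2 + A)/(4 + A))**2 (n(A, t) = (t + (-2 + (A + 4))/(A + 4))**2 = (t + (-2 + (4 + A))/(4 + A))**2 = (t + (2 + A)/(4 + A))**2)
(-10 - 27)*(-3*6) + n(-1, -8) = (-10 - 27)*(-3*6) + (2 - 1 - 8*(4 - 1))**2/(4 - 1)**2 = -37*(-18) + (2 - 1 - 8*3)**2/3**2 = 666 + (2 - 1 - 24)**2/9 = 666 + (1/9)*(-23)**2 = 666 + (1/9)*529 = 666 + 529/9 = 6523/9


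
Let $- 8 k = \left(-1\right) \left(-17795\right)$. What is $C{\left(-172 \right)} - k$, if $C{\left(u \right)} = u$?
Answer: $\frac{16419}{8} \approx 2052.4$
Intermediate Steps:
$k = - \frac{17795}{8}$ ($k = - \frac{\left(-1\right) \left(-17795\right)}{8} = \left(- \frac{1}{8}\right) 17795 = - \frac{17795}{8} \approx -2224.4$)
$C{\left(-172 \right)} - k = -172 - - \frac{17795}{8} = -172 + \frac{17795}{8} = \frac{16419}{8}$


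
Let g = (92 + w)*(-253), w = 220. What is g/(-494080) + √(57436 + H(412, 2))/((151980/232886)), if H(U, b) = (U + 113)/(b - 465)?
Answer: 9867/61760 + 2212417*√34105969/35183370 ≈ 367.40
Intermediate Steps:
H(U, b) = (113 + U)/(-465 + b)
g = -78936 (g = (92 + 220)*(-253) = 312*(-253) = -78936)
g/(-494080) + √(57436 + H(412, 2))/((151980/232886)) = -78936/(-494080) + √(57436 + (113 + 412)/(-465 + 2))/((151980/232886)) = -78936*(-1/494080) + √(57436 + 525/(-463))/((151980*(1/232886))) = 9867/61760 + √(57436 - 1/463*525)/(75990/116443) = 9867/61760 + √(57436 - 525/463)*(116443/75990) = 9867/61760 + √(26592343/463)*(116443/75990) = 9867/61760 + (19*√34105969/463)*(116443/75990) = 9867/61760 + 2212417*√34105969/35183370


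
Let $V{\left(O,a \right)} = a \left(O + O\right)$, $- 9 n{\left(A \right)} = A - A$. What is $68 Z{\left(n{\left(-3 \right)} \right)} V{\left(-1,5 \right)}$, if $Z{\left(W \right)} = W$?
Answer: $0$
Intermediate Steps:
$n{\left(A \right)} = 0$ ($n{\left(A \right)} = - \frac{A - A}{9} = \left(- \frac{1}{9}\right) 0 = 0$)
$V{\left(O,a \right)} = 2 O a$ ($V{\left(O,a \right)} = a 2 O = 2 O a$)
$68 Z{\left(n{\left(-3 \right)} \right)} V{\left(-1,5 \right)} = 68 \cdot 0 \cdot 2 \left(-1\right) 5 = 0 \left(-10\right) = 0$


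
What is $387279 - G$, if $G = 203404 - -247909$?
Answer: $-64034$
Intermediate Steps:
$G = 451313$ ($G = 203404 + 247909 = 451313$)
$387279 - G = 387279 - 451313 = -64034$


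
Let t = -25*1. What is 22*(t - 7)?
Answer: -704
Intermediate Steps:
t = -25
22*(t - 7) = 22*(-25 - 7) = 22*(-32) = -704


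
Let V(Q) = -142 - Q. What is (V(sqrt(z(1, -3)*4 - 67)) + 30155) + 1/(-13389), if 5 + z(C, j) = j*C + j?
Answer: 401844056/13389 - I*sqrt(111) ≈ 30013.0 - 10.536*I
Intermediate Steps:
z(C, j) = -5 + j + C*j (z(C, j) = -5 + (j*C + j) = -5 + (C*j + j) = -5 + (j + C*j) = -5 + j + C*j)
(V(sqrt(z(1, -3)*4 - 67)) + 30155) + 1/(-13389) = ((-142 - sqrt((-5 - 3 + 1*(-3))*4 - 67)) + 30155) + 1/(-13389) = ((-142 - sqrt((-5 - 3 - 3)*4 - 67)) + 30155) - 1/13389 = ((-142 - sqrt(-11*4 - 67)) + 30155) - 1/13389 = ((-142 - sqrt(-44 - 67)) + 30155) - 1/13389 = ((-142 - sqrt(-111)) + 30155) - 1/13389 = ((-142 - I*sqrt(111)) + 30155) - 1/13389 = (30013 - I*sqrt(111)) - 1/13389 = 401844056/13389 - I*sqrt(111)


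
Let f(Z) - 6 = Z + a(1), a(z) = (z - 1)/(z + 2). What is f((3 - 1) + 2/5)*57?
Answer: 2394/5 ≈ 478.80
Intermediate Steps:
a(z) = (-1 + z)/(2 + z)
f(Z) = 6 + Z (f(Z) = 6 + (Z + (-1 + 1)/(2 + 1)) = 6 + (Z + 0/3) = 6 + (Z + (1/3)*0) = 6 + (Z + 0) = 6 + Z)
f((3 - 1) + 2/5)*57 = (6 + ((3 - 1) + 2/5))*57 = (6 + (2 + 2*(1/5)))*57 = (6 + (2 + 2/5))*57 = (6 + 12/5)*57 = (42/5)*57 = 2394/5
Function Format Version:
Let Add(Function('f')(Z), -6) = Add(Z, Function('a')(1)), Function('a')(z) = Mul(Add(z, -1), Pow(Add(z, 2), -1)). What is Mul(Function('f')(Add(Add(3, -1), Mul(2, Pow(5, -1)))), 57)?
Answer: Rational(2394, 5) ≈ 478.80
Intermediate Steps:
Function('a')(z) = Mul(Pow(Add(2, z), -1), Add(-1, z)) (Function('a')(z) = Mul(Add(-1, z), Pow(Add(2, z), -1)) = Mul(Pow(Add(2, z), -1), Add(-1, z)))
Function('f')(Z) = Add(6, Z) (Function('f')(Z) = Add(6, Add(Z, Mul(Pow(Add(2, 1), -1), Add(-1, 1)))) = Add(6, Add(Z, Mul(Pow(3, -1), 0))) = Add(6, Add(Z, Mul(Rational(1, 3), 0))) = Add(6, Add(Z, 0)) = Add(6, Z))
Mul(Function('f')(Add(Add(3, -1), Mul(2, Pow(5, -1)))), 57) = Mul(Add(6, Add(Add(3, -1), Mul(2, Pow(5, -1)))), 57) = Mul(Add(6, Add(2, Mul(2, Rational(1, 5)))), 57) = Mul(Add(6, Add(2, Rational(2, 5))), 57) = Mul(Add(6, Rational(12, 5)), 57) = Mul(Rational(42, 5), 57) = Rational(2394, 5)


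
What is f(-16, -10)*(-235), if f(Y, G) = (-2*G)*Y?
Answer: 75200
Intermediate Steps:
f(Y, G) = -2*G*Y
f(-16, -10)*(-235) = -2*(-10)*(-16)*(-235) = -320*(-235) = 75200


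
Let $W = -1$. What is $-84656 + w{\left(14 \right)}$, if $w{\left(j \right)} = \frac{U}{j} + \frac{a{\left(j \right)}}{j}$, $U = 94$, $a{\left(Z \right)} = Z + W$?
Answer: $- \frac{1185077}{14} \approx -84648.0$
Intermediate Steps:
$a{\left(Z \right)} = -1 + Z$ ($a{\left(Z \right)} = Z - 1 = -1 + Z$)
$w{\left(j \right)} = \frac{94}{j} + \frac{-1 + j}{j}$
$-84656 + w{\left(14 \right)} = -84656 + \frac{93 + 14}{14} = -84656 + \frac{1}{14} \cdot 107 = -84656 + \frac{107}{14} = - \frac{1185077}{14}$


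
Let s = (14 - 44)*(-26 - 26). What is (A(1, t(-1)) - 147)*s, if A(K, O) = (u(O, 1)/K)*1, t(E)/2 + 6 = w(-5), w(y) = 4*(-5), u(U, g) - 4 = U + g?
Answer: -302640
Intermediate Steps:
u(U, g) = 4 + U + g (u(U, g) = 4 + (U + g) = 4 + U + g)
w(y) = -20
t(E) = -52 (t(E) = -12 + 2*(-20) = -12 - 40 = -52)
A(K, O) = (5 + O)/K (A(K, O) = ((4 + O + 1)/K)*1 = ((5 + O)/K)*1 = (5 + O)/K)
s = 1560 (s = -30*(-52) = 1560)
(A(1, t(-1)) - 147)*s = ((5 - 52)/1 - 147)*1560 = (1*(-47) - 147)*1560 = (-47 - 147)*1560 = -194*1560 = -302640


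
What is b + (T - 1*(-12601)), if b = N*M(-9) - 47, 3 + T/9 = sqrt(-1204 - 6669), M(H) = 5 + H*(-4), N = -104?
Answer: 8263 + 9*I*sqrt(7873) ≈ 8263.0 + 798.57*I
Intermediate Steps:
M(H) = 5 - 4*H
T = -27 + 9*I*sqrt(7873) (T = -27 + 9*sqrt(-1204 - 6669) = -27 + 9*sqrt(-7873) = -27 + 9*(I*sqrt(7873)) = -27 + 9*I*sqrt(7873) ≈ -27.0 + 798.57*I)
b = -4311 (b = -104*(5 - 4*(-9)) - 47 = -104*(5 + 36) - 47 = -104*41 - 47 = -4264 - 47 = -4311)
b + (T - 1*(-12601)) = -4311 + ((-27 + 9*I*sqrt(7873)) - 1*(-12601)) = -4311 + ((-27 + 9*I*sqrt(7873)) + 12601) = -4311 + (12574 + 9*I*sqrt(7873)) = 8263 + 9*I*sqrt(7873)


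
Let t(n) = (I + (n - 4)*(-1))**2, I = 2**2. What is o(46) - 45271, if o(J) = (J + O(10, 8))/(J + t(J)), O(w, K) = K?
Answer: -33726868/745 ≈ -45271.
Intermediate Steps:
I = 4
t(n) = (8 - n)**2 (t(n) = (4 + (n - 4)*(-1))**2 = (4 + (-4 + n)*(-1))**2 = (4 + (4 - n))**2 = (8 - n)**2)
o(J) = (8 + J)/(J + (8 - J)**2) (o(J) = (J + 8)/(J + (8 - J)**2) = (8 + J)/(J + (8 - J)**2))
o(46) - 45271 = (8 + 46)/(46 + (8 - 1*46)**2) - 45271 = 54/(46 + (8 - 46)**2) - 45271 = 54/(46 + (-38)**2) - 45271 = 54/(46 + 1444) - 45271 = 54/1490 - 45271 = (1/1490)*54 - 45271 = 27/745 - 45271 = -33726868/745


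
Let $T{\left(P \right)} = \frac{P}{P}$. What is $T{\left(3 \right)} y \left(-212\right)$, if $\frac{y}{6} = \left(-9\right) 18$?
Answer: $206064$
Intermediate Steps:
$T{\left(P \right)} = 1$
$y = -972$ ($y = 6 \left(\left(-9\right) 18\right) = 6 \left(-162\right) = -972$)
$T{\left(3 \right)} y \left(-212\right) = 1 \left(-972\right) \left(-212\right) = \left(-972\right) \left(-212\right) = 206064$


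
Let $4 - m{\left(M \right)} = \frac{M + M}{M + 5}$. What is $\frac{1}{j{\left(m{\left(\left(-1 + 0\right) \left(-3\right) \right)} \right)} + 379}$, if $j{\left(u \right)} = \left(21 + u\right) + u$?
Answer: $\frac{2}{813} \approx 0.00246$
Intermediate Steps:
$m{\left(M \right)} = 4 - \frac{2 M}{5 + M}$ ($m{\left(M \right)} = 4 - \frac{M + M}{M + 5} = 4 - \frac{2 M}{5 + M}$)
$j{\left(u \right)} = 21 + 2 u$
$\frac{1}{j{\left(m{\left(\left(-1 + 0\right) \left(-3\right) \right)} \right)} + 379} = \frac{1}{\left(21 + 2 \frac{2 \left(10 + \left(-1 + 0\right) \left(-3\right)\right)}{5 + \left(-1 + 0\right) \left(-3\right)}\right) + 379} = \frac{1}{\left(21 + 2 \frac{2 \left(10 - -3\right)}{5 - -3}\right) + 379} = \frac{1}{\left(21 + 2 \frac{2 \left(10 + 3\right)}{5 + 3}\right) + 379} = \frac{1}{\left(21 + 2 \cdot 2 \cdot \frac{1}{8} \cdot 13\right) + 379} = \frac{1}{\left(21 + 2 \cdot \frac{13}{4}\right) + 379} = \frac{1}{\left(21 + \frac{13}{2}\right) + 379} = \frac{1}{\frac{55}{2} + 379} = \frac{1}{\frac{813}{2}} = \frac{2}{813}$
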